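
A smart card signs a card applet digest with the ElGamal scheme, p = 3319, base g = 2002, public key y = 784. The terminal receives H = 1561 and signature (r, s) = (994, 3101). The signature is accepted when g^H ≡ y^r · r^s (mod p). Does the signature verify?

Left side g^H mod p:
2002^2 = 4008004 ≡ 1971
2002^4 ≡ 1971^2 = 3884841 ≡ 1611
2002^8 ≡ 1611^2 = 2595321 ≡ 3182
2002^16 ≡ 3182^2 = 10125124 ≡ 2174
2002^32 ≡ 2174^2 = 4726276 ≡ 20
2002^64 ≡ 20^2 = 400
2002^128 ≡ 400^2 = 160000 ≡ 688
2002^256 ≡ 688^2 = 473344 ≡ 2046
2002^512 ≡ 2046^2 = 4186116 ≡ 857
2002^1024 ≡ 857^2 = 734449 ≡ 950
1561 = 1024 + 512 + 16 + 8 + 1, so 2002^1561 ≡ 950·857·2174·3182·2002 ≡ 35 (mod 3319)
Right side y^r · r^s mod p:
784^2 = 614656 ≡ 641
784^4 ≡ 641^2 = 410881 ≡ 2644
784^8 ≡ 2644^2 = 6990736 ≡ 922
784^16 ≡ 922^2 = 850084 ≡ 420
784^32 ≡ 420^2 = 176400 ≡ 493
784^64 ≡ 493^2 = 243049 ≡ 762
784^128 ≡ 762^2 = 580644 ≡ 3138
784^256 ≡ 3138^2 = 9847044 ≡ 2890
784^512 ≡ 2890^2 = 8352100 ≡ 1496
994 = 512 + 256 + 128 + 64 + 32 + 2, so 784^994 ≡ 1496·2890·3138·762·493·641 ≡ 3003 (mod 3319)
994^2 = 988036 ≡ 2293
994^4 ≡ 2293^2 = 5257849 ≡ 553
994^8 ≡ 553^2 = 305809 ≡ 461
994^16 ≡ 461^2 = 212521 ≡ 105
994^32 ≡ 105^2 = 11025 ≡ 1068
994^64 ≡ 1068^2 = 1140624 ≡ 2207
994^128 ≡ 2207^2 = 4870849 ≡ 1876
994^256 ≡ 1876^2 = 3519376 ≡ 1236
994^512 ≡ 1236^2 = 1527696 ≡ 956
994^1024 ≡ 956^2 = 913936 ≡ 1211
994^2048 ≡ 1211^2 = 1466521 ≡ 2842
3101 = 2048 + 1024 + 16 + 8 + 4 + 1, so 994^3101 ≡ 2842·1211·105·461·553·994 ≡ 2027 (mod 3319)
3003·2027 = 6087081 ≡ 35 (mod 3319)
35 ≡ 35 (mod 3319), so the signature is genuine.

verifies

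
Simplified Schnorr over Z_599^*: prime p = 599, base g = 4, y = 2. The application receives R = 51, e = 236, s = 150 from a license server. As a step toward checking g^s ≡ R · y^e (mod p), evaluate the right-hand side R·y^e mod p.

2^2 = 4
2^4 ≡ 4^2 = 16
2^8 ≡ 16^2 = 256
2^16 ≡ 256^2 = 65536 ≡ 245
2^32 ≡ 245^2 = 60025 ≡ 125
2^64 ≡ 125^2 = 15625 ≡ 51
2^128 ≡ 51^2 = 2601 ≡ 205
236 = 128 + 64 + 32 + 8 + 4, so 2^236 ≡ 205·51·125·256·16 ≡ 94 (mod 599)
R · y^e ≡ 51·94 = 4794 ≡ 2 (mod 599)

2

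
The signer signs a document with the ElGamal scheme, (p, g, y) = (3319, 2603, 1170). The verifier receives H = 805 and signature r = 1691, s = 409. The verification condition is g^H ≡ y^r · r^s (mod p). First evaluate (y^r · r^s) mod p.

1170^2 = 1368900 ≡ 1472
1170^4 ≡ 1472^2 = 2166784 ≡ 2796
1170^8 ≡ 2796^2 = 7817616 ≡ 1371
1170^16 ≡ 1371^2 = 1879641 ≡ 1087
1170^32 ≡ 1087^2 = 1181569 ≡ 5
1170^64 ≡ 5^2 = 25
1170^128 ≡ 25^2 = 625
1170^256 ≡ 625^2 = 390625 ≡ 2302
1170^512 ≡ 2302^2 = 5299204 ≡ 2080
1170^1024 ≡ 2080^2 = 4326400 ≡ 1743
1691 = 1024 + 512 + 128 + 16 + 8 + 2 + 1, so 1170^1691 ≡ 1743·2080·625·1087·1371·1472·1170 ≡ 5 (mod 3319)
1691^2 = 2859481 ≡ 1822
1691^4 ≡ 1822^2 = 3319684 ≡ 684
1691^8 ≡ 684^2 = 467856 ≡ 3196
1691^16 ≡ 3196^2 = 10214416 ≡ 1853
1691^32 ≡ 1853^2 = 3433609 ≡ 1763
1691^64 ≡ 1763^2 = 3108169 ≡ 1585
1691^128 ≡ 1585^2 = 2512225 ≡ 3061
1691^256 ≡ 3061^2 = 9369721 ≡ 184
409 = 256 + 128 + 16 + 8 + 1, so 1691^409 ≡ 184·3061·1853·3196·1691 ≡ 2825 (mod 3319)
y^r · r^s ≡ 5·2825 = 14125 ≡ 849 (mod 3319)

849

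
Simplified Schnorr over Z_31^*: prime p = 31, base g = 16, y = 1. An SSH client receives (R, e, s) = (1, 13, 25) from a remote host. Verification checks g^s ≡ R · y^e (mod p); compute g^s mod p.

16^2 = 256 ≡ 8
16^4 ≡ 8^2 = 64 ≡ 2
16^8 ≡ 2^2 = 4
16^16 ≡ 4^2 = 16
25 = 16 + 8 + 1, so 16^25 ≡ 16·4·16 ≡ 1 (mod 31)

1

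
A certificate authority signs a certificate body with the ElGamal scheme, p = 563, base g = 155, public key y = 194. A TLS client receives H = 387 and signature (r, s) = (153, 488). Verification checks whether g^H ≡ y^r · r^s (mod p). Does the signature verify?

Left side g^H mod p:
155^387 mod 563 = 191
Right side y^r · r^s mod p:
194^153 mod 563 = 28
153^488 mod 563 = 228
28·228 = 6384 ≡ 191 (mod 563)
191 ≡ 191 (mod 563), so the signature is genuine.

verifies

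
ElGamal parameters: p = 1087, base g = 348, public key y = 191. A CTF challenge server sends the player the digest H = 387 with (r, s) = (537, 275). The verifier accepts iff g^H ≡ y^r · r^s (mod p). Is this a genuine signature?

Left side g^H mod p:
348^2 = 121104 ≡ 447
348^4 ≡ 447^2 = 199809 ≡ 888
348^8 ≡ 888^2 = 788544 ≡ 469
348^16 ≡ 469^2 = 219961 ≡ 387
348^32 ≡ 387^2 = 149769 ≡ 850
348^64 ≡ 850^2 = 722500 ≡ 732
348^128 ≡ 732^2 = 535824 ≡ 1020
348^256 ≡ 1020^2 = 1040400 ≡ 141
387 = 256 + 128 + 2 + 1, so 348^387 ≡ 141·1020·447·348 ≡ 595 (mod 1087)
Right side y^r · r^s mod p:
191^2 = 36481 ≡ 610
191^4 ≡ 610^2 = 372100 ≡ 346
191^8 ≡ 346^2 = 119716 ≡ 146
191^16 ≡ 146^2 = 21316 ≡ 663
191^32 ≡ 663^2 = 439569 ≡ 421
191^64 ≡ 421^2 = 177241 ≡ 60
191^128 ≡ 60^2 = 3600 ≡ 339
191^256 ≡ 339^2 = 114921 ≡ 786
191^512 ≡ 786^2 = 617796 ≡ 380
537 = 512 + 16 + 8 + 1, so 191^537 ≡ 380·663·146·191 ≡ 436 (mod 1087)
537^2 = 288369 ≡ 314
537^4 ≡ 314^2 = 98596 ≡ 766
537^8 ≡ 766^2 = 586756 ≡ 863
537^16 ≡ 863^2 = 744769 ≡ 174
537^32 ≡ 174^2 = 30276 ≡ 927
537^64 ≡ 927^2 = 859329 ≡ 599
537^128 ≡ 599^2 = 358801 ≡ 91
537^256 ≡ 91^2 = 8281 ≡ 672
275 = 256 + 16 + 2 + 1, so 537^275 ≡ 672·174·314·537 ≡ 802 (mod 1087)
436·802 = 349672 ≡ 745 (mod 1087)
595 ≠ 745, so verification fails.

forged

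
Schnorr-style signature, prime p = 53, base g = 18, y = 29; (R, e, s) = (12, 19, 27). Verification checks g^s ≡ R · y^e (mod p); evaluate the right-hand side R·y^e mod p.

29^2 = 841 ≡ 46
29^4 ≡ 46^2 = 2116 ≡ 49
29^8 ≡ 49^2 = 2401 ≡ 16
29^16 ≡ 16^2 = 256 ≡ 44
19 = 16 + 2 + 1, so 29^19 ≡ 44·46·29 ≡ 25 (mod 53)
R · y^e ≡ 12·25 = 300 ≡ 35 (mod 53)

35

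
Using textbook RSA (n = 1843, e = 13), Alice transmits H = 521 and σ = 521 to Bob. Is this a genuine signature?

genuine

σ^2 ≡ 521^2 = 271441 ≡ 520
σ^4 ≡ 520^2 = 270400 ≡ 1322
σ^8 ≡ 1322^2 = 1747684 ≡ 520
13 = 8 + 4 + 1, so σ^13 ≡ 520·1322·521 ≡ 521 (mod 1843)
521 = H, so the signature checks out.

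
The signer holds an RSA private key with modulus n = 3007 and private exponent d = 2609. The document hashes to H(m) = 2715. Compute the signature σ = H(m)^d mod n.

484

(H(m))^2 ≡ 2715^2 = 7371225 ≡ 1068
(H(m))^4 ≡ 1068^2 = 1140624 ≡ 971
(H(m))^8 ≡ 971^2 = 942841 ≡ 1650
(H(m))^16 ≡ 1650^2 = 2722500 ≡ 1165
(H(m))^32 ≡ 1165^2 = 1357225 ≡ 1068
(H(m))^64 ≡ 1068^2 = 1140624 ≡ 971
(H(m))^128 ≡ 971^2 = 942841 ≡ 1650
(H(m))^256 ≡ 1650^2 = 2722500 ≡ 1165
(H(m))^512 ≡ 1165^2 = 1357225 ≡ 1068
(H(m))^1024 ≡ 1068^2 = 1140624 ≡ 971
(H(m))^2048 ≡ 971^2 = 942841 ≡ 1650
2609 = 2048 + 512 + 32 + 16 + 1, so (H(m))^2609 ≡ 1650·1068·1068·1165·2715 ≡ 484 (mod 3007)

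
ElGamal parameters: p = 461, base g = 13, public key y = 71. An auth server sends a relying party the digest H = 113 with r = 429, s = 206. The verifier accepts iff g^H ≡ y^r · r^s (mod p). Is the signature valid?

Left side g^H mod p:
13^2 = 169
13^4 ≡ 169^2 = 28561 ≡ 440
13^8 ≡ 440^2 = 193600 ≡ 441
13^16 ≡ 441^2 = 194481 ≡ 400
13^32 ≡ 400^2 = 160000 ≡ 33
13^64 ≡ 33^2 = 1089 ≡ 167
113 = 64 + 32 + 16 + 1, so 13^113 ≡ 167·33·400·13 ≡ 57 (mod 461)
Right side y^r · r^s mod p:
71^2 = 5041 ≡ 431
71^4 ≡ 431^2 = 185761 ≡ 439
71^8 ≡ 439^2 = 192721 ≡ 23
71^16 ≡ 23^2 = 529 ≡ 68
71^32 ≡ 68^2 = 4624 ≡ 14
71^64 ≡ 14^2 = 196
71^128 ≡ 196^2 = 38416 ≡ 153
71^256 ≡ 153^2 = 23409 ≡ 359
429 = 256 + 128 + 32 + 8 + 4 + 1, so 71^429 ≡ 359·153·14·23·439·71 ≡ 38 (mod 461)
429^2 = 184041 ≡ 102
429^4 ≡ 102^2 = 10404 ≡ 262
429^8 ≡ 262^2 = 68644 ≡ 416
429^16 ≡ 416^2 = 173056 ≡ 181
429^32 ≡ 181^2 = 32761 ≡ 30
429^64 ≡ 30^2 = 900 ≡ 439
429^128 ≡ 439^2 = 192721 ≡ 23
206 = 128 + 64 + 8 + 4 + 2, so 429^206 ≡ 23·439·416·262·102 ≡ 232 (mod 461)
38·232 = 8816 ≡ 57 (mod 461)
57 ≡ 57 (mod 461), so the signature is genuine.

valid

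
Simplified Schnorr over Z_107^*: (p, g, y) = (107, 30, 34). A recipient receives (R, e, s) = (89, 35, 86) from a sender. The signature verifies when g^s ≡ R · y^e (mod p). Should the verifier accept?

accept

g^s mod p:
30^2 = 900 ≡ 44
30^4 ≡ 44^2 = 1936 ≡ 10
30^8 ≡ 10^2 = 100
30^16 ≡ 100^2 = 10000 ≡ 49
30^32 ≡ 49^2 = 2401 ≡ 47
30^64 ≡ 47^2 = 2209 ≡ 69
86 = 64 + 16 + 4 + 2, so 30^86 ≡ 69·49·10·44 ≡ 19 (mod 107)
R · y^e mod p:
34^2 = 1156 ≡ 86
34^4 ≡ 86^2 = 7396 ≡ 13
34^8 ≡ 13^2 = 169 ≡ 62
34^16 ≡ 62^2 = 3844 ≡ 99
34^32 ≡ 99^2 = 9801 ≡ 64
35 = 32 + 2 + 1, so 34^35 ≡ 64·86·34 ≡ 100 (mod 107)
89·100 = 8900 ≡ 19 (mod 107)
19 ≡ 19 (mod 107); signature holds.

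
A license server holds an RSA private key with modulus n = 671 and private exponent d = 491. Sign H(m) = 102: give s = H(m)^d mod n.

102

Squares mod 671: (H(m))^1≡102, (H(m))^2≡339, (H(m))^4≡180, (H(m))^8≡192, (H(m))^16≡630, (H(m))^32≡339, (H(m))^64≡180, (H(m))^128≡192, (H(m))^256≡630
491 = 256 + 128 + 64 + 32 + 8 + 2 + 1, so (H(m))^491 ≡ 630·192·180·339·192·339·102 ≡ 102 (mod 671)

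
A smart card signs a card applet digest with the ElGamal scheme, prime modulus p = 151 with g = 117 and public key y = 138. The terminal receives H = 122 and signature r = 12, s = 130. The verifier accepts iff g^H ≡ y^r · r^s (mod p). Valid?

Left side g^H mod p:
117^122 mod 151 = 37
Right side y^r · r^s mod p:
138^12 mod 151 = 78
12^130 mod 151 = 76
78·76 = 5928 ≡ 39 (mod 151)
37 ≠ 39, so verification fails.

no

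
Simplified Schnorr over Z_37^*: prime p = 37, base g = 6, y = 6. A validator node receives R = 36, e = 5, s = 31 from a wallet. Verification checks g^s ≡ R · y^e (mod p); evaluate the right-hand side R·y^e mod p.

6^2 = 36
6^4 ≡ 36^2 = 1296 ≡ 1
5 = 4 + 1, so 6^5 ≡ 1·6 ≡ 6 (mod 37)
R · y^e ≡ 36·6 = 216 ≡ 31 (mod 37)

31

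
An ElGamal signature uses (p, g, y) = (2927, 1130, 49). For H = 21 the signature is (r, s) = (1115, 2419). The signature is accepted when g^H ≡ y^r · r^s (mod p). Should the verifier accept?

Left side g^H mod p:
1130^2 = 1276900 ≡ 728
1130^4 ≡ 728^2 = 529984 ≡ 197
1130^8 ≡ 197^2 = 38809 ≡ 758
1130^16 ≡ 758^2 = 574564 ≡ 872
21 = 16 + 4 + 1, so 1130^21 ≡ 872·197·1130 ≡ 207 (mod 2927)
Right side y^r · r^s mod p:
49^2 = 2401
49^4 ≡ 2401^2 = 5764801 ≡ 1538
49^8 ≡ 1538^2 = 2365444 ≡ 428
49^16 ≡ 428^2 = 183184 ≡ 1710
49^32 ≡ 1710^2 = 2924100 ≡ 27
49^64 ≡ 27^2 = 729
49^128 ≡ 729^2 = 531441 ≡ 1654
49^256 ≡ 1654^2 = 2735716 ≡ 1898
49^512 ≡ 1898^2 = 3602404 ≡ 2194
49^1024 ≡ 2194^2 = 4813636 ≡ 1648
1115 = 1024 + 64 + 16 + 8 + 2 + 1, so 49^1115 ≡ 1648·729·1710·428·2401·49 ≡ 197 (mod 2927)
1115^2 = 1243225 ≡ 2177
1115^4 ≡ 2177^2 = 4739329 ≡ 516
1115^8 ≡ 516^2 = 266256 ≡ 2826
1115^16 ≡ 2826^2 = 7986276 ≡ 1420
1115^32 ≡ 1420^2 = 2016400 ≡ 2624
1115^64 ≡ 2624^2 = 6885376 ≡ 1072
1115^128 ≡ 1072^2 = 1149184 ≡ 1800
1115^256 ≡ 1800^2 = 3240000 ≡ 2738
1115^512 ≡ 2738^2 = 7496644 ≡ 597
1115^1024 ≡ 597^2 = 356409 ≡ 2242
1115^2048 ≡ 2242^2 = 5026564 ≡ 905
2419 = 2048 + 256 + 64 + 32 + 16 + 2 + 1, so 1115^2419 ≡ 905·2738·1072·2624·1420·2177·1115 ≡ 243 (mod 2927)
197·243 = 47871 ≡ 1039 (mod 2927)
207 ≠ 1039, so verification fails.

reject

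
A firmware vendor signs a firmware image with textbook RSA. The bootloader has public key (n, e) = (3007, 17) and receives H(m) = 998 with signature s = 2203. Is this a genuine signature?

Squares mod 3007: s^1≡2203, s^2≡2918, s^4≡1907, s^8≡1186, s^16≡2327
17 = 16 + 1, so s^17 ≡ 2327·2203 ≡ 2453 (mod 3007)
s^17 mod 3007 = 2453, but H(m) = 998.

forged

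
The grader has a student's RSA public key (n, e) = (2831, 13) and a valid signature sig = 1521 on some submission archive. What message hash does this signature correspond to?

sig^13 mod 2831 = 1198

1198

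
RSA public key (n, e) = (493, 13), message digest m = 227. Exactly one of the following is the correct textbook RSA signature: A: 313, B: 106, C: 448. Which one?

Candidate A: 313^13 mod 493 = 227
  → matches m = 227
Candidate B: 106^13 mod 493 = 293
Candidate C: 448^13 mod 493 = 299

A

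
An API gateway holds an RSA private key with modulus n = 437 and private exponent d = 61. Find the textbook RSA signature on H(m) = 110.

146

(H(m))^2 ≡ 110^2 = 12100 ≡ 301
(H(m))^4 ≡ 301^2 = 90601 ≡ 142
(H(m))^8 ≡ 142^2 = 20164 ≡ 62
(H(m))^16 ≡ 62^2 = 3844 ≡ 348
(H(m))^32 ≡ 348^2 = 121104 ≡ 55
61 = 32 + 16 + 8 + 4 + 1, so (H(m))^61 ≡ 55·348·62·142·110 ≡ 146 (mod 437)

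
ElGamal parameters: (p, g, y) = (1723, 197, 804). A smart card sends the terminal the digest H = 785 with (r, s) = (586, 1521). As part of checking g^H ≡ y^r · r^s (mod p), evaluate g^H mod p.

197^2 = 38809 ≡ 903
197^4 ≡ 903^2 = 815409 ≡ 430
197^8 ≡ 430^2 = 184900 ≡ 539
197^16 ≡ 539^2 = 290521 ≡ 1057
197^32 ≡ 1057^2 = 1117249 ≡ 745
197^64 ≡ 745^2 = 555025 ≡ 219
197^128 ≡ 219^2 = 47961 ≡ 1440
197^256 ≡ 1440^2 = 2073600 ≡ 831
197^512 ≡ 831^2 = 690561 ≡ 1361
785 = 512 + 256 + 16 + 1, so 197^785 ≡ 1361·831·1057·197 ≡ 630 (mod 1723)

630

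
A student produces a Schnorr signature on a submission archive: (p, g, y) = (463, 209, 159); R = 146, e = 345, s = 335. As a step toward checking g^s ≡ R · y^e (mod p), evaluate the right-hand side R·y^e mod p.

272

159^2 = 25281 ≡ 279
159^4 ≡ 279^2 = 77841 ≡ 57
159^8 ≡ 57^2 = 3249 ≡ 8
159^16 ≡ 8^2 = 64
159^32 ≡ 64^2 = 4096 ≡ 392
159^64 ≡ 392^2 = 153664 ≡ 411
159^128 ≡ 411^2 = 168921 ≡ 389
159^256 ≡ 389^2 = 151321 ≡ 383
345 = 256 + 64 + 16 + 8 + 1, so 159^345 ≡ 383·411·64·8·159 ≡ 97 (mod 463)
R · y^e ≡ 146·97 = 14162 ≡ 272 (mod 463)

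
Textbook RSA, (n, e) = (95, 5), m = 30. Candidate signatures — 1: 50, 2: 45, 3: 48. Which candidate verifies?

Candidate 1: Squares mod 95: 50^1≡50, 50^2≡30, 50^4≡45; 5 = 4 + 1, so 50^5 ≡ 45·50 ≡ 65 (mod 95)
Candidate 2: Squares mod 95: 45^1≡45, 45^2≡30, 45^4≡45; 5 = 4 + 1, so 45^5 ≡ 45·45 ≡ 30 (mod 95)
  → matches m = 30
Candidate 3: Squares mod 95: 48^1≡48, 48^2≡24, 48^4≡6; 5 = 4 + 1, so 48^5 ≡ 6·48 ≡ 3 (mod 95)

2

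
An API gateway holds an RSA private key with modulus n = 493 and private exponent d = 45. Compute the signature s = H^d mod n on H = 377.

H^2 ≡ 377^2 = 142129 ≡ 145
H^4 ≡ 145^2 = 21025 ≡ 319
H^8 ≡ 319^2 = 101761 ≡ 203
H^16 ≡ 203^2 = 41209 ≡ 290
H^32 ≡ 290^2 = 84100 ≡ 290
45 = 32 + 8 + 4 + 1, so H^45 ≡ 290·203·319·377 ≡ 29 (mod 493)

29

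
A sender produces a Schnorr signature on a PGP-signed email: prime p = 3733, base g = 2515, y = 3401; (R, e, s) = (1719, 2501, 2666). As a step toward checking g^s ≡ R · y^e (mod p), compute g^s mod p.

869

2515^2 = 6325225 ≡ 1523
2515^4 ≡ 1523^2 = 2319529 ≡ 1336
2515^8 ≡ 1336^2 = 1784896 ≡ 522
2515^16 ≡ 522^2 = 272484 ≡ 3708
2515^32 ≡ 3708^2 = 13749264 ≡ 625
2515^64 ≡ 625^2 = 390625 ≡ 2393
2515^128 ≡ 2393^2 = 5726449 ≡ 27
2515^256 ≡ 27^2 = 729
2515^512 ≡ 729^2 = 531441 ≡ 1355
2515^1024 ≡ 1355^2 = 1836025 ≡ 3122
2515^2048 ≡ 3122^2 = 9746884 ≡ 21
2666 = 2048 + 512 + 64 + 32 + 8 + 2, so 2515^2666 ≡ 21·1355·2393·625·522·1523 ≡ 869 (mod 3733)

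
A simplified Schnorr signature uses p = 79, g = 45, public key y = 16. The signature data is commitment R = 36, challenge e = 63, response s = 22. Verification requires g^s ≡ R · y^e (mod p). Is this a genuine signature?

g^s mod p:
Squares mod 79: 45^1≡45, 45^2≡50, 45^4≡51, 45^8≡73, 45^16≡36
22 = 16 + 4 + 2, so 45^22 ≡ 36·51·50 ≡ 2 (mod 79)
R · y^e mod p:
Squares mod 79: 16^1≡16, 16^2≡19, 16^4≡45, 16^8≡50, 16^16≡51, 16^32≡73
63 = 32 + 16 + 8 + 4 + 2 + 1, so 16^63 ≡ 73·51·50·45·19·16 ≡ 22 (mod 79)
36·22 = 792 ≡ 2 (mod 79)
2 ≡ 2 (mod 79); signature holds.

genuine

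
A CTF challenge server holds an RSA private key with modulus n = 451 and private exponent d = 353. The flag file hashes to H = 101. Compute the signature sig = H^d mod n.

272

Squares mod 451: H^1≡101, H^2≡279, H^4≡269, H^8≡201, H^16≡262, H^32≡92, H^64≡346, H^128≡201, H^256≡262
353 = 256 + 64 + 32 + 1, so H^353 ≡ 262·346·92·101 ≡ 272 (mod 451)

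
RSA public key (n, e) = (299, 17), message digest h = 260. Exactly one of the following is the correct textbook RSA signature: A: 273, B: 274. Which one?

A

Candidate A: 273^2 = 74529 ≡ 78; 273^4 ≡ 78^2 = 6084 ≡ 104; 273^8 ≡ 104^2 = 10816 ≡ 52; 273^16 ≡ 52^2 = 2704 ≡ 13; 17 = 16 + 1, so 273^17 ≡ 13·273 ≡ 260 (mod 299)
  → matches h = 260
Candidate B: 274^2 = 75076 ≡ 27; 274^4 ≡ 27^2 = 729 ≡ 131; 274^8 ≡ 131^2 = 17161 ≡ 118; 274^16 ≡ 118^2 = 13924 ≡ 170; 17 = 16 + 1, so 274^17 ≡ 170·274 ≡ 235 (mod 299)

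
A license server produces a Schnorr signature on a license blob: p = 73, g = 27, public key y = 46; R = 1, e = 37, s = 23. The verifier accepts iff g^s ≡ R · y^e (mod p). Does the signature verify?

verifies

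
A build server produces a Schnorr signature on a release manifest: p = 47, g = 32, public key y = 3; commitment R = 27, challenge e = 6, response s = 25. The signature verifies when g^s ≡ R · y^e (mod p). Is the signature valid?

g^s mod p:
32^2 = 1024 ≡ 37
32^4 ≡ 37^2 = 1369 ≡ 6
32^8 ≡ 6^2 = 36
32^16 ≡ 36^2 = 1296 ≡ 27
25 = 16 + 8 + 1, so 32^25 ≡ 27·36·32 ≡ 37 (mod 47)
R · y^e mod p:
3^2 = 9
3^4 ≡ 9^2 = 81 ≡ 34
6 = 4 + 2, so 3^6 ≡ 34·9 ≡ 24 (mod 47)
27·24 = 648 ≡ 37 (mod 47)
37 ≡ 37 (mod 47); signature holds.

valid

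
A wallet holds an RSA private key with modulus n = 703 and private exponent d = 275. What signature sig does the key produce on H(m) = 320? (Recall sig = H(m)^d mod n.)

(H(m))^2 ≡ 320^2 = 102400 ≡ 465
(H(m))^4 ≡ 465^2 = 216225 ≡ 404
(H(m))^8 ≡ 404^2 = 163216 ≡ 120
(H(m))^16 ≡ 120^2 = 14400 ≡ 340
(H(m))^32 ≡ 340^2 = 115600 ≡ 308
(H(m))^64 ≡ 308^2 = 94864 ≡ 662
(H(m))^128 ≡ 662^2 = 438244 ≡ 275
(H(m))^256 ≡ 275^2 = 75625 ≡ 404
275 = 256 + 16 + 2 + 1, so (H(m))^275 ≡ 404·340·465·320 ≡ 479 (mod 703)

479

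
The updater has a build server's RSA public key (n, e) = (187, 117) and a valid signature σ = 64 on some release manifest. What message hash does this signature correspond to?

81

σ^117 mod 187 = 81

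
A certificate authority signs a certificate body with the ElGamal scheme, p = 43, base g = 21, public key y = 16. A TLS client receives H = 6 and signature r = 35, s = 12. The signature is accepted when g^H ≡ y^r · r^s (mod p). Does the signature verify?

verifies

Left side g^H mod p:
21^2 = 441 ≡ 11
21^4 ≡ 11^2 = 121 ≡ 35
6 = 4 + 2, so 21^6 ≡ 35·11 ≡ 41 (mod 43)
Right side y^r · r^s mod p:
16^2 = 256 ≡ 41
16^4 ≡ 41^2 = 1681 ≡ 4
16^8 ≡ 4^2 = 16
16^16 ≡ 16^2 = 256 ≡ 41
16^32 ≡ 41^2 = 1681 ≡ 4
35 = 32 + 2 + 1, so 16^35 ≡ 4·41·16 ≡ 1 (mod 43)
35^2 = 1225 ≡ 21
35^4 ≡ 21^2 = 441 ≡ 11
35^8 ≡ 11^2 = 121 ≡ 35
12 = 8 + 4, so 35^12 ≡ 35·11 ≡ 41 (mod 43)
1·41 = 41 ≡ 41 (mod 43)
41 ≡ 41 (mod 43), so the signature is genuine.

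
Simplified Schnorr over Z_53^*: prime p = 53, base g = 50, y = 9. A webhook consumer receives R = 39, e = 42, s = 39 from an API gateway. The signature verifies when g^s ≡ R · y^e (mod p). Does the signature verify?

verifies

g^s mod p:
Squares mod 53: 50^1≡50, 50^2≡9, 50^4≡28, 50^8≡42, 50^16≡15, 50^32≡13
39 = 32 + 4 + 2 + 1, so 50^39 ≡ 13·28·9·50 ≡ 30 (mod 53)
R · y^e mod p:
Squares mod 53: 9^1≡9, 9^2≡28, 9^4≡42, 9^8≡15, 9^16≡13, 9^32≡10
42 = 32 + 8 + 2, so 9^42 ≡ 10·15·28 ≡ 13 (mod 53)
39·13 = 507 ≡ 30 (mod 53)
30 ≡ 30 (mod 53); signature holds.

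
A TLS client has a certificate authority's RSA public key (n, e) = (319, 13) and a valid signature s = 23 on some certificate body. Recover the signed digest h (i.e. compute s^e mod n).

111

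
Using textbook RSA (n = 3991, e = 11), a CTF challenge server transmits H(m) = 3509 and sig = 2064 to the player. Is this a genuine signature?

forged

sig^2 ≡ 2064^2 = 4260096 ≡ 1699
sig^4 ≡ 1699^2 = 2886601 ≡ 1108
sig^8 ≡ 1108^2 = 1227664 ≡ 2427
11 = 8 + 2 + 1, so sig^11 ≡ 2427·1699·2064 ≡ 862 (mod 3991)
862 ≠ 3509, so verification fails.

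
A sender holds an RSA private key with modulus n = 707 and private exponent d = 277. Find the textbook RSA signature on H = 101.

101

H^277 mod 707 = 101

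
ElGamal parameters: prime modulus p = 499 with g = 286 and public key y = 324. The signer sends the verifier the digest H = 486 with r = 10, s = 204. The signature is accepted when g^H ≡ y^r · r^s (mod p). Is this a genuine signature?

genuine

Left side g^H mod p:
Squares mod 499: 286^1≡286, 286^2≡459, 286^4≡103, 286^8≡130, 286^16≡433, 286^32≡364, 286^64≡261, 286^128≡257, 286^256≡181
486 = 256 + 128 + 64 + 32 + 4 + 2, so 286^486 ≡ 181·257·261·364·103·459 ≡ 6 (mod 499)
Right side y^r · r^s mod p:
Squares mod 499: 324^1≡324, 324^2≡186, 324^4≡165, 324^8≡279
10 = 8 + 2, so 324^10 ≡ 279·186 ≡ 497 (mod 499)
Squares mod 499: 10^1≡10, 10^2≡100, 10^4≡20, 10^8≡400, 10^16≡320, 10^32≡105, 10^64≡47, 10^128≡213
204 = 128 + 64 + 8 + 4, so 10^204 ≡ 213·47·400·20 ≡ 496 (mod 499)
497·496 = 246512 ≡ 6 (mod 499)
6 ≡ 6 (mod 499), so the signature is genuine.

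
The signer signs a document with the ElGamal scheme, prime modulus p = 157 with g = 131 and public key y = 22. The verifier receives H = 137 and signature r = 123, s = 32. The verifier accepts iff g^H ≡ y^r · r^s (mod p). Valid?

no

Left side g^H mod p:
131^2 = 17161 ≡ 48
131^4 ≡ 48^2 = 2304 ≡ 106
131^8 ≡ 106^2 = 11236 ≡ 89
131^16 ≡ 89^2 = 7921 ≡ 71
131^32 ≡ 71^2 = 5041 ≡ 17
131^64 ≡ 17^2 = 289 ≡ 132
131^128 ≡ 132^2 = 17424 ≡ 154
137 = 128 + 8 + 1, so 131^137 ≡ 154·89·131 ≡ 34 (mod 157)
Right side y^r · r^s mod p:
22^2 = 484 ≡ 13
22^4 ≡ 13^2 = 169 ≡ 12
22^8 ≡ 12^2 = 144
22^16 ≡ 144^2 = 20736 ≡ 12
22^32 ≡ 12^2 = 144
22^64 ≡ 144^2 = 20736 ≡ 12
123 = 64 + 32 + 16 + 8 + 2 + 1, so 22^123 ≡ 12·144·12·144·13·22 ≡ 129 (mod 157)
123^2 = 15129 ≡ 57
123^4 ≡ 57^2 = 3249 ≡ 109
123^8 ≡ 109^2 = 11881 ≡ 106
123^16 ≡ 106^2 = 11236 ≡ 89
123^32 ≡ 89^2 = 7921 ≡ 71
129·71 = 9159 ≡ 53 (mod 157)
34 ≠ 53, so verification fails.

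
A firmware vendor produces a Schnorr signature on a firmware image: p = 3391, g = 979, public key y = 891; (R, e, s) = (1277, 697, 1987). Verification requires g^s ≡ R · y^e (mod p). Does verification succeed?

passes

g^s mod p:
979^2 = 958441 ≡ 2179
979^4 ≡ 2179^2 = 4748041 ≡ 641
979^8 ≡ 641^2 = 410881 ≡ 570
979^16 ≡ 570^2 = 324900 ≡ 2755
979^32 ≡ 2755^2 = 7590025 ≡ 967
979^64 ≡ 967^2 = 935089 ≡ 2564
979^128 ≡ 2564^2 = 6574096 ≡ 2338
979^256 ≡ 2338^2 = 5466244 ≡ 3343
979^512 ≡ 3343^2 = 11175649 ≡ 2304
979^1024 ≡ 2304^2 = 5308416 ≡ 1501
1987 = 1024 + 512 + 256 + 128 + 64 + 2 + 1, so 979^1987 ≡ 1501·2304·3343·2338·2564·2179·979 ≡ 22 (mod 3391)
R · y^e mod p:
891^2 = 793881 ≡ 387
891^4 ≡ 387^2 = 149769 ≡ 565
891^8 ≡ 565^2 = 319225 ≡ 471
891^16 ≡ 471^2 = 221841 ≡ 1426
891^32 ≡ 1426^2 = 2033476 ≡ 2267
891^64 ≡ 2267^2 = 5139289 ≡ 1924
891^128 ≡ 1924^2 = 3701776 ≡ 2195
891^256 ≡ 2195^2 = 4818025 ≡ 2805
891^512 ≡ 2805^2 = 7868025 ≡ 905
697 = 512 + 128 + 32 + 16 + 8 + 1, so 891^697 ≡ 905·2195·2267·1426·471·891 ≡ 1187 (mod 3391)
1277·1187 = 1515799 ≡ 22 (mod 3391)
22 ≡ 22 (mod 3391); signature holds.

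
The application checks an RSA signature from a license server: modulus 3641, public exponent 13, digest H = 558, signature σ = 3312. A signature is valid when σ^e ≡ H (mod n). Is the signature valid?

invalid

σ^2 ≡ 3312^2 = 10969344 ≡ 2652
σ^4 ≡ 2652^2 = 7033104 ≡ 2333
σ^8 ≡ 2333^2 = 5442889 ≡ 3235
13 = 8 + 4 + 1, so σ^13 ≡ 3235·2333·3312 ≡ 2234 (mod 3641)
σ^13 mod 3641 = 2234, but H = 558.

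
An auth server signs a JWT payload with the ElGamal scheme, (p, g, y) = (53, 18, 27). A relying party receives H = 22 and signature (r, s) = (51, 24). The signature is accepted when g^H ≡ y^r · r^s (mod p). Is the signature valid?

Left side g^H mod p:
18^2 = 324 ≡ 6
18^4 ≡ 6^2 = 36
18^8 ≡ 36^2 = 1296 ≡ 24
18^16 ≡ 24^2 = 576 ≡ 46
22 = 16 + 4 + 2, so 18^22 ≡ 46·36·6 ≡ 25 (mod 53)
Right side y^r · r^s mod p:
27^2 = 729 ≡ 40
27^4 ≡ 40^2 = 1600 ≡ 10
27^8 ≡ 10^2 = 100 ≡ 47
27^16 ≡ 47^2 = 2209 ≡ 36
27^32 ≡ 36^2 = 1296 ≡ 24
51 = 32 + 16 + 2 + 1, so 27^51 ≡ 24·36·40·27 ≡ 2 (mod 53)
51^2 = 2601 ≡ 4
51^4 ≡ 4^2 = 16
51^8 ≡ 16^2 = 256 ≡ 44
51^16 ≡ 44^2 = 1936 ≡ 28
24 = 16 + 8, so 51^24 ≡ 28·44 ≡ 13 (mod 53)
2·13 = 26 ≡ 26 (mod 53)
25 ≠ 26, so verification fails.

invalid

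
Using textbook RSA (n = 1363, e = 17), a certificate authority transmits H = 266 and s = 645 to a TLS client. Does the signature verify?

s^17 mod 1363 = 1097
s^17 mod 1363 = 1097, but H = 266.

does not verify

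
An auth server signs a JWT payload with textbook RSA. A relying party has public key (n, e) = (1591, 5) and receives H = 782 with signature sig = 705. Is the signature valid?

invalid

Squares mod 1591: sig^1≡705, sig^2≡633, sig^4≡1348
5 = 4 + 1, so sig^5 ≡ 1348·705 ≡ 513 (mod 1591)
The recovered value 513 does not match the digest 782.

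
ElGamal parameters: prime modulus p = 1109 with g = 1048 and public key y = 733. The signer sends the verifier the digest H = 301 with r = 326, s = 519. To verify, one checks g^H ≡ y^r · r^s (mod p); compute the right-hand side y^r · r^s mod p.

395

733^2 = 537289 ≡ 533
733^4 ≡ 533^2 = 284089 ≡ 185
733^8 ≡ 185^2 = 34225 ≡ 955
733^16 ≡ 955^2 = 912025 ≡ 427
733^32 ≡ 427^2 = 182329 ≡ 453
733^64 ≡ 453^2 = 205209 ≡ 44
733^128 ≡ 44^2 = 1936 ≡ 827
733^256 ≡ 827^2 = 683929 ≡ 785
326 = 256 + 64 + 4 + 2, so 733^326 ≡ 785·44·185·533 ≡ 70 (mod 1109)
326^2 = 106276 ≡ 921
326^4 ≡ 921^2 = 848241 ≡ 965
326^8 ≡ 965^2 = 931225 ≡ 774
326^16 ≡ 774^2 = 599076 ≡ 216
326^32 ≡ 216^2 = 46656 ≡ 78
326^64 ≡ 78^2 = 6084 ≡ 539
326^128 ≡ 539^2 = 290521 ≡ 1072
326^256 ≡ 1072^2 = 1149184 ≡ 260
326^512 ≡ 260^2 = 67600 ≡ 1060
519 = 512 + 4 + 2 + 1, so 326^519 ≡ 1060·965·921·326 ≡ 877 (mod 1109)
y^r · r^s ≡ 70·877 = 61390 ≡ 395 (mod 1109)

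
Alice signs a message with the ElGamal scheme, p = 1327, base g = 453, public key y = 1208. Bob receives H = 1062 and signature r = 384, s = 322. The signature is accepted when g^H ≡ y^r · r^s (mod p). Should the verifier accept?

Left side g^H mod p:
Squares mod 1327: 453^1≡453, 453^2≡851, 453^4≡986, 453^8≡832, 453^16≡857, 453^32≡618, 453^64≡1075, 453^128≡1135, 453^256≡1035, 453^512≡336, 453^1024≡101
1062 = 1024 + 32 + 4 + 2, so 453^1062 ≡ 101·618·986·851 ≡ 773 (mod 1327)
Right side y^r · r^s mod p:
Squares mod 1327: 1208^1≡1208, 1208^2≡891, 1208^4≡335, 1208^8≡757, 1208^16≡1112, 1208^32≡1107, 1208^64≡628, 1208^128≡265, 1208^256≡1221
384 = 256 + 128, so 1208^384 ≡ 1221·265 ≡ 1104 (mod 1327)
Squares mod 1327: 384^1≡384, 384^2≡159, 384^4≡68, 384^8≡643, 384^16≡752, 384^32≡202, 384^64≡994, 384^128≡748, 384^256≡837
322 = 256 + 64 + 2, so 384^322 ≡ 837·994·159 ≡ 1180 (mod 1327)
1104·1180 = 1302720 ≡ 933 (mod 1327)
773 ≠ 933, so verification fails.

reject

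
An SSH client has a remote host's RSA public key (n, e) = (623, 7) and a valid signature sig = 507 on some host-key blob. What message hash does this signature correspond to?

sig^2 ≡ 507^2 = 257049 ≡ 373
sig^4 ≡ 373^2 = 139129 ≡ 200
7 = 4 + 2 + 1, so sig^7 ≡ 200·373·507 ≡ 493 (mod 623)

493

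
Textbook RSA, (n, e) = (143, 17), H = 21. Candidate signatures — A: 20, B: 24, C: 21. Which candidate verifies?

C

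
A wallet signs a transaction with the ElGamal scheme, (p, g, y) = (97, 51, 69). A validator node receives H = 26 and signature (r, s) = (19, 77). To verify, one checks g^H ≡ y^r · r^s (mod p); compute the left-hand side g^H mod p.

8

Squares mod 97: 51^1≡51, 51^2≡79, 51^4≡33, 51^8≡22, 51^16≡96
26 = 16 + 8 + 2, so 51^26 ≡ 96·22·79 ≡ 8 (mod 97)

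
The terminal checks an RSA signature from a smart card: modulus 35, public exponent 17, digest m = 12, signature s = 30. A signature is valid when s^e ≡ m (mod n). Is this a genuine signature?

forged

s^17 mod 35 = 25
25 ≠ 12, so verification fails.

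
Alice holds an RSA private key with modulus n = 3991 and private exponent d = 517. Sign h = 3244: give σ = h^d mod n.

2698

h^2 ≡ 3244^2 = 10523536 ≡ 3260
h^4 ≡ 3260^2 = 10627600 ≡ 3558
h^8 ≡ 3558^2 = 12659364 ≡ 3903
h^16 ≡ 3903^2 = 15233409 ≡ 3753
h^32 ≡ 3753^2 = 14085009 ≡ 770
h^64 ≡ 770^2 = 592900 ≡ 2232
h^128 ≡ 2232^2 = 4981824 ≡ 1056
h^256 ≡ 1056^2 = 1115136 ≡ 1647
h^512 ≡ 1647^2 = 2712609 ≡ 2720
517 = 512 + 4 + 1, so h^517 ≡ 2720·3558·3244 ≡ 2698 (mod 3991)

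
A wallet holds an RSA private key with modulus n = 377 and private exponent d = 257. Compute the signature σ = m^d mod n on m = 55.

m^2 ≡ 55^2 = 3025 ≡ 9
m^4 ≡ 9^2 = 81
m^8 ≡ 81^2 = 6561 ≡ 152
m^16 ≡ 152^2 = 23104 ≡ 107
m^32 ≡ 107^2 = 11449 ≡ 139
m^64 ≡ 139^2 = 19321 ≡ 94
m^128 ≡ 94^2 = 8836 ≡ 165
m^256 ≡ 165^2 = 27225 ≡ 81
257 = 256 + 1, so m^257 ≡ 81·55 ≡ 308 (mod 377)

308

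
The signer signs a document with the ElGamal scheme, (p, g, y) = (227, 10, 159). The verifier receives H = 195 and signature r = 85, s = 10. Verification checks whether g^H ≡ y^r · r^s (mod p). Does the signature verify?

Left side g^H mod p:
10^2 = 100
10^4 ≡ 100^2 = 10000 ≡ 12
10^8 ≡ 12^2 = 144
10^16 ≡ 144^2 = 20736 ≡ 79
10^32 ≡ 79^2 = 6241 ≡ 112
10^64 ≡ 112^2 = 12544 ≡ 59
10^128 ≡ 59^2 = 3481 ≡ 76
195 = 128 + 64 + 2 + 1, so 10^195 ≡ 76·59·100·10 ≡ 69 (mod 227)
Right side y^r · r^s mod p:
159^2 = 25281 ≡ 84
159^4 ≡ 84^2 = 7056 ≡ 19
159^8 ≡ 19^2 = 361 ≡ 134
159^16 ≡ 134^2 = 17956 ≡ 23
159^32 ≡ 23^2 = 529 ≡ 75
159^64 ≡ 75^2 = 5625 ≡ 177
85 = 64 + 16 + 4 + 1, so 159^85 ≡ 177·23·19·159 ≡ 85 (mod 227)
85^2 = 7225 ≡ 188
85^4 ≡ 188^2 = 35344 ≡ 159
85^8 ≡ 159^2 = 25281 ≡ 84
10 = 8 + 2, so 85^10 ≡ 84·188 ≡ 129 (mod 227)
85·129 = 10965 ≡ 69 (mod 227)
69 ≡ 69 (mod 227), so the signature is genuine.

verifies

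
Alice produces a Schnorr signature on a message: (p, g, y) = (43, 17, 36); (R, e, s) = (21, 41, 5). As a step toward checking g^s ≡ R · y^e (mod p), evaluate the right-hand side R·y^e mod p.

Squares mod 43: 36^1≡36, 36^2≡6, 36^4≡36, 36^8≡6, 36^16≡36, 36^32≡6
41 = 32 + 8 + 1, so 36^41 ≡ 6·6·36 ≡ 6 (mod 43)
R · y^e ≡ 21·6 = 126 ≡ 40 (mod 43)

40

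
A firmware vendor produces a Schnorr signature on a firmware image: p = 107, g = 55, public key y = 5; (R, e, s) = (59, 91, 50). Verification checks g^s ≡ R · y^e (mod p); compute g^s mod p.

75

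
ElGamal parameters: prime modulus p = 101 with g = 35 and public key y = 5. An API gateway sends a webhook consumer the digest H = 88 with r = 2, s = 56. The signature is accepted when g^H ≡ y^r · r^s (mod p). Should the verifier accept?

Left side g^H mod p:
Squares mod 101: 35^1≡35, 35^2≡13, 35^4≡68, 35^8≡79, 35^16≡80, 35^32≡37, 35^64≡56
88 = 64 + 16 + 8, so 35^88 ≡ 56·80·79 ≡ 16 (mod 101)
Right side y^r · r^s mod p:
Squares mod 101: 5^1≡5, 5^2≡25
5^2 ≡ 25 (mod 101)
Squares mod 101: 2^1≡2, 2^2≡4, 2^4≡16, 2^8≡54, 2^16≡88, 2^32≡68
56 = 32 + 16 + 8, so 2^56 ≡ 68·88·54 ≡ 37 (mod 101)
25·37 = 925 ≡ 16 (mod 101)
16 ≡ 16 (mod 101), so the signature is genuine.

accept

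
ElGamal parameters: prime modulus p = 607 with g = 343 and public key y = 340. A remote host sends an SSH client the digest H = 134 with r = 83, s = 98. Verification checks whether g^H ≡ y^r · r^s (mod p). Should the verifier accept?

Left side g^H mod p:
343^2 = 117649 ≡ 498
343^4 ≡ 498^2 = 248004 ≡ 348
343^8 ≡ 348^2 = 121104 ≡ 311
343^16 ≡ 311^2 = 96721 ≡ 208
343^32 ≡ 208^2 = 43264 ≡ 167
343^64 ≡ 167^2 = 27889 ≡ 574
343^128 ≡ 574^2 = 329476 ≡ 482
134 = 128 + 4 + 2, so 343^134 ≡ 482·348·498 ≡ 223 (mod 607)
Right side y^r · r^s mod p:
340^2 = 115600 ≡ 270
340^4 ≡ 270^2 = 72900 ≡ 60
340^8 ≡ 60^2 = 3600 ≡ 565
340^16 ≡ 565^2 = 319225 ≡ 550
340^32 ≡ 550^2 = 302500 ≡ 214
340^64 ≡ 214^2 = 45796 ≡ 271
83 = 64 + 16 + 2 + 1, so 340^83 ≡ 271·550·270·340 ≡ 559 (mod 607)
83^2 = 6889 ≡ 212
83^4 ≡ 212^2 = 44944 ≡ 26
83^8 ≡ 26^2 = 676 ≡ 69
83^16 ≡ 69^2 = 4761 ≡ 512
83^32 ≡ 512^2 = 262144 ≡ 527
83^64 ≡ 527^2 = 277729 ≡ 330
98 = 64 + 32 + 2, so 83^98 ≡ 330·527·212 ≡ 347 (mod 607)
559·347 = 193973 ≡ 340 (mod 607)
223 ≠ 340, so verification fails.

reject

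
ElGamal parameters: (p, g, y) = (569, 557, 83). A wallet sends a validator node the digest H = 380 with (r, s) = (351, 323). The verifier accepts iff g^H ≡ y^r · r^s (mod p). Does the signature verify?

verifies

Left side g^H mod p:
557^2 = 310249 ≡ 144
557^4 ≡ 144^2 = 20736 ≡ 252
557^8 ≡ 252^2 = 63504 ≡ 345
557^16 ≡ 345^2 = 119025 ≡ 104
557^32 ≡ 104^2 = 10816 ≡ 5
557^64 ≡ 5^2 = 25
557^128 ≡ 25^2 = 625 ≡ 56
557^256 ≡ 56^2 = 3136 ≡ 291
380 = 256 + 64 + 32 + 16 + 8 + 4, so 557^380 ≡ 291·25·5·104·345·252 ≡ 444 (mod 569)
Right side y^r · r^s mod p:
83^2 = 6889 ≡ 61
83^4 ≡ 61^2 = 3721 ≡ 307
83^8 ≡ 307^2 = 94249 ≡ 364
83^16 ≡ 364^2 = 132496 ≡ 488
83^32 ≡ 488^2 = 238144 ≡ 302
83^64 ≡ 302^2 = 91204 ≡ 164
83^128 ≡ 164^2 = 26896 ≡ 153
83^256 ≡ 153^2 = 23409 ≡ 80
351 = 256 + 64 + 16 + 8 + 4 + 2 + 1, so 83^351 ≡ 80·164·488·364·307·61·83 ≡ 408 (mod 569)
351^2 = 123201 ≡ 297
351^4 ≡ 297^2 = 88209 ≡ 14
351^8 ≡ 14^2 = 196
351^16 ≡ 196^2 = 38416 ≡ 293
351^32 ≡ 293^2 = 85849 ≡ 499
351^64 ≡ 499^2 = 249001 ≡ 348
351^128 ≡ 348^2 = 121104 ≡ 476
351^256 ≡ 476^2 = 226576 ≡ 114
323 = 256 + 64 + 2 + 1, so 351^323 ≡ 114·348·297·351 ≡ 386 (mod 569)
408·386 = 157488 ≡ 444 (mod 569)
444 ≡ 444 (mod 569), so the signature is genuine.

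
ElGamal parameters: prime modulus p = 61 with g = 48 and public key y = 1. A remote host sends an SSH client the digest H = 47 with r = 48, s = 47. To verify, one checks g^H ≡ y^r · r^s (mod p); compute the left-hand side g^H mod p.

14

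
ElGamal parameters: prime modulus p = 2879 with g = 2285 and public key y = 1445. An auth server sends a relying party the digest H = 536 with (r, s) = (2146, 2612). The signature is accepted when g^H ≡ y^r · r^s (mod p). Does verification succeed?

fails

Left side g^H mod p:
Squares mod 2879: 2285^1≡2285, 2285^2≡1598, 2285^4≡2810, 2285^8≡1882, 2285^16≡754, 2285^32≡1353, 2285^64≡2444, 2285^128≡2090, 2285^256≡657, 2285^512≡2678
536 = 512 + 16 + 8, so 2285^536 ≡ 2678·754·1882 ≡ 781 (mod 2879)
Right side y^r · r^s mod p:
Squares mod 2879: 1445^1≡1445, 1445^2≡750, 1445^4≡1095, 1445^8≡1361, 1445^16≡1124, 1445^32≡2374, 1445^64≡1673, 1445^128≡541, 1445^256≡1902, 1445^512≡1580, 1445^1024≡307, 1445^2048≡2121
2146 = 2048 + 64 + 32 + 2, so 1445^2146 ≡ 2121·1673·2374·750 ≡ 218 (mod 2879)
Squares mod 2879: 2146^1≡2146, 2146^2≡1795, 2146^4≡424, 2146^8≡1278, 2146^16≡891, 2146^32≡2156, 2146^64≡1630, 2146^128≡2462, 2146^256≡1149, 2146^512≡1619, 2146^1024≡1271, 2146^2048≡322
2612 = 2048 + 512 + 32 + 16 + 4, so 2146^2612 ≡ 322·1619·2156·891·424 ≡ 2201 (mod 2879)
218·2201 = 479818 ≡ 1904 (mod 2879)
781 ≠ 1904, so verification fails.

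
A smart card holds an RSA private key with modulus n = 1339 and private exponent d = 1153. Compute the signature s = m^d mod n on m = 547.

313

m^2 ≡ 547^2 = 299209 ≡ 612
m^4 ≡ 612^2 = 374544 ≡ 963
m^8 ≡ 963^2 = 927369 ≡ 781
m^16 ≡ 781^2 = 609961 ≡ 716
m^32 ≡ 716^2 = 512656 ≡ 1158
m^64 ≡ 1158^2 = 1340964 ≡ 625
m^128 ≡ 625^2 = 390625 ≡ 976
m^256 ≡ 976^2 = 952576 ≡ 547
m^512 ≡ 547^2 = 299209 ≡ 612
m^1024 ≡ 612^2 = 374544 ≡ 963
1153 = 1024 + 128 + 1, so m^1153 ≡ 963·976·547 ≡ 313 (mod 1339)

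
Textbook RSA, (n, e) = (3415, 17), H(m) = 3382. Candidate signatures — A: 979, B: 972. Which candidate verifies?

B

Candidate A: 979^2 = 958441 ≡ 2241; 979^4 ≡ 2241^2 = 5022081 ≡ 2031; 979^8 ≡ 2031^2 = 4124961 ≡ 3056; 979^16 ≡ 3056^2 = 9339136 ≡ 2526; 17 = 16 + 1, so 979^17 ≡ 2526·979 ≡ 494 (mod 3415)
Candidate B: 972^2 = 944784 ≡ 2244; 972^4 ≡ 2244^2 = 5035536 ≡ 1826; 972^8 ≡ 1826^2 = 3334276 ≡ 1236; 972^16 ≡ 1236^2 = 1527696 ≡ 1191; 17 = 16 + 1, so 972^17 ≡ 1191·972 ≡ 3382 (mod 3415)
  → matches H(m) = 3382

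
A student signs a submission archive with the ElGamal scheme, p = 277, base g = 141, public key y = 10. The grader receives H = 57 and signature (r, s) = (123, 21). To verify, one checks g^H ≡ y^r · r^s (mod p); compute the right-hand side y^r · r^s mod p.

74

10^2 = 100
10^4 ≡ 100^2 = 10000 ≡ 28
10^8 ≡ 28^2 = 784 ≡ 230
10^16 ≡ 230^2 = 52900 ≡ 270
10^32 ≡ 270^2 = 72900 ≡ 49
10^64 ≡ 49^2 = 2401 ≡ 185
123 = 64 + 32 + 16 + 8 + 2 + 1, so 10^123 ≡ 185·49·270·230·100·10 ≡ 236 (mod 277)
123^2 = 15129 ≡ 171
123^4 ≡ 171^2 = 29241 ≡ 156
123^8 ≡ 156^2 = 24336 ≡ 237
123^16 ≡ 237^2 = 56169 ≡ 215
21 = 16 + 4 + 1, so 123^21 ≡ 215·156·123 ≡ 59 (mod 277)
y^r · r^s ≡ 236·59 = 13924 ≡ 74 (mod 277)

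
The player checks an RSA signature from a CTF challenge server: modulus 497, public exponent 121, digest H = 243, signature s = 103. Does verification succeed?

Squares mod 497: s^1≡103, s^2≡172, s^4≡261, s^8≡32, s^16≡30, s^32≡403, s^64≡387
121 = 64 + 32 + 16 + 8 + 1, so s^121 ≡ 387·403·30·32·103 ≡ 243 (mod 497)
243 = H, so the signature checks out.

passes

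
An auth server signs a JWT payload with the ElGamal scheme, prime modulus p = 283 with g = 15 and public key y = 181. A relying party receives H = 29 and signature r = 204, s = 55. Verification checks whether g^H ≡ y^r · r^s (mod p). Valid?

no

Left side g^H mod p:
Squares mod 283: 15^1≡15, 15^2≡225, 15^4≡251, 15^8≡175, 15^16≡61
29 = 16 + 8 + 4 + 1, so 15^29 ≡ 61·175·251·15 ≡ 281 (mod 283)
Right side y^r · r^s mod p:
Squares mod 283: 181^1≡181, 181^2≡216, 181^4≡244, 181^8≡106, 181^16≡199, 181^32≡264, 181^64≡78, 181^128≡141
204 = 128 + 64 + 8 + 4, so 181^204 ≡ 141·78·106·244 ≡ 199 (mod 283)
Squares mod 283: 204^1≡204, 204^2≡15, 204^4≡225, 204^8≡251, 204^16≡175, 204^32≡61
55 = 32 + 16 + 4 + 2 + 1, so 204^55 ≡ 61·175·225·15·204 ≡ 251 (mod 283)
199·251 = 49949 ≡ 141 (mod 283)
281 ≠ 141, so verification fails.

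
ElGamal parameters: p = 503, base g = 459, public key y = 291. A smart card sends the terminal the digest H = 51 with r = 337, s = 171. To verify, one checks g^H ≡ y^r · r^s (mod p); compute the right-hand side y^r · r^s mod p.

500

Squares mod 503: 291^1≡291, 291^2≡177, 291^4≡143, 291^8≡329, 291^16≡96, 291^32≡162, 291^64≡88, 291^128≡199, 291^256≡367
337 = 256 + 64 + 16 + 1, so 291^337 ≡ 367·88·96·291 ≡ 16 (mod 503)
Squares mod 503: 337^1≡337, 337^2≡394, 337^4≡312, 337^8≡265, 337^16≡308, 337^32≡300, 337^64≡466, 337^128≡363
171 = 128 + 32 + 8 + 2 + 1, so 337^171 ≡ 363·300·265·394·337 ≡ 157 (mod 503)
y^r · r^s ≡ 16·157 = 2512 ≡ 500 (mod 503)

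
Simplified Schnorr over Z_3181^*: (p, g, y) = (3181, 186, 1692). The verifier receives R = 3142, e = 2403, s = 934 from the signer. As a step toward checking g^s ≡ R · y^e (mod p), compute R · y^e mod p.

261

1692^2 = 2862864 ≡ 3145
1692^4 ≡ 3145^2 = 9891025 ≡ 1296
1692^8 ≡ 1296^2 = 1679616 ≡ 48
1692^16 ≡ 48^2 = 2304
1692^32 ≡ 2304^2 = 5308416 ≡ 2508
1692^64 ≡ 2508^2 = 6290064 ≡ 1227
1692^128 ≡ 1227^2 = 1505529 ≡ 916
1692^256 ≡ 916^2 = 839056 ≡ 2453
1692^512 ≡ 2453^2 = 6017209 ≡ 1938
1692^1024 ≡ 1938^2 = 3755844 ≡ 2264
1692^2048 ≡ 2264^2 = 5125696 ≡ 1105
2403 = 2048 + 256 + 64 + 32 + 2 + 1, so 1692^2403 ≡ 1105·2453·1227·2508·3145·1692 ≡ 238 (mod 3181)
R · y^e ≡ 3142·238 = 747796 ≡ 261 (mod 3181)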